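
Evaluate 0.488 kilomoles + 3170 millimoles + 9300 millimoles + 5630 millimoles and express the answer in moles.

506.1 moles

In moles:
  0.488 kilomoles = 0.488 × 10^3 moles = 488
  3170 millimoles = 3170 × 10^-3 moles = 3.17
  9300 millimoles = 9300 × 10^-3 moles = 9.3
  5630 millimoles = 5630 × 10^-3 moles = 5.63
Sum: 488 + 3.17 + 9.3 + 5.63 = 506.1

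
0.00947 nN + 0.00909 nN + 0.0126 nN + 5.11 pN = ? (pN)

In pN:
  0.00947 nN = 0.00947 × 10³ pN = 9.47
  0.00909 nN = 0.00909 × 10³ pN = 9.09
  0.0126 nN = 0.0126 × 10³ pN = 12.6
  5.11 pN → 5.11
Sum: 9.47 + 9.09 + 12.6 + 5.11 = 36.27

36.27 pN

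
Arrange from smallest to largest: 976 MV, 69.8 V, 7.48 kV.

69.8 V < 7.48 kV < 976 MV

976 MV = 976000000 V
69.8 V = 69.8 V
7.48 kV = 7480 V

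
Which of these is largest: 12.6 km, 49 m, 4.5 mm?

12.6 km

12.6 km = 12600 m
49 m = 49 m
4.5 mm = 0.0045 m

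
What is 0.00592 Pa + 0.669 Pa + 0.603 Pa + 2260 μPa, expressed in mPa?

In mPa:
  0.00592 Pa = 0.00592 × 10^3 mPa = 5.92
  0.669 Pa = 0.669 × 10^3 mPa = 669
  0.603 Pa = 0.603 × 10^3 mPa = 603
  2260 μPa = 2260 × 10^-3 mPa = 2.26
Sum: 5.92 + 669 + 603 + 2.26 = 1280.18

1280.18 mPa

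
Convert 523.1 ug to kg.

micro = 10^-6, kilo = 10^3; factor is 10^-9.
523.1 × 10^-9 = 0.0000005231

0.0000005231 kg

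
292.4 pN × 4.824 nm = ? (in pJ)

0.0000014105376 pJ

292.4 × 10^-12 × 4.824 × 10^-9 = 1410.5376 × 10^-21 J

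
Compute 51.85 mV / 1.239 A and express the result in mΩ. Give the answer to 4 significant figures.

41.85 mΩ

(51.85 × 10^-3) / (1.239) = 41.8483 × 10^-3 Ω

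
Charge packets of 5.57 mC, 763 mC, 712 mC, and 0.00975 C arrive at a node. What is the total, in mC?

In mC:
  5.57 mC → 5.57
  763 mC → 763
  712 mC → 712
  0.00975 C = 0.00975 × 10^3 mC = 9.75
Sum: 5.57 + 763 + 712 + 9.75 = 1490.32

1490.32 mC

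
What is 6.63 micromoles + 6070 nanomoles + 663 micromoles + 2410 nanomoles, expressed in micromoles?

In micromoles:
  6.63 micromoles → 6.63
  6070 nanomoles = 6070 × 10^-3 micromoles = 6.07
  663 micromoles → 663
  2410 nanomoles = 2410 × 10^-3 micromoles = 2.41
Sum: 6.63 + 6.07 + 663 + 2.41 = 678.11

678.11 micromoles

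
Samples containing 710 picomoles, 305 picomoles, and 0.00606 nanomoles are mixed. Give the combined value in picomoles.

1021.06 picomoles

In picomoles:
  710 picomoles → 710
  305 picomoles → 305
  0.00606 nanomoles = 0.00606e3 picomoles = 6.06
Sum: 710 + 305 + 6.06 = 1021.06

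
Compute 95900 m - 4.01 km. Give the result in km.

In km:
  95900 m = 95900 × 10⁻³ km = 95.9
  4.01 km → 4.01
Difference: 95.9 - 4.01 = 91.89

91.89 km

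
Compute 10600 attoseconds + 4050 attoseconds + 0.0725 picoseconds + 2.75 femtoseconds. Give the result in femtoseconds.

89.9 femtoseconds

In femtoseconds:
  10600 attoseconds = 10600e-3 femtoseconds = 10.6
  4050 attoseconds = 4050e-3 femtoseconds = 4.05
  0.0725 picoseconds = 0.0725e3 femtoseconds = 72.5
  2.75 femtoseconds → 2.75
Sum: 10.6 + 4.05 + 72.5 + 2.75 = 89.9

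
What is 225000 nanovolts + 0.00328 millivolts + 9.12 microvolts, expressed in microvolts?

237.4 microvolts

In microvolts:
  225000 nanovolts = 225000 × 10^-3 microvolts = 225
  0.00328 millivolts = 0.00328 × 10^3 microvolts = 3.28
  9.12 microvolts → 9.12
Sum: 225 + 3.28 + 9.12 = 237.4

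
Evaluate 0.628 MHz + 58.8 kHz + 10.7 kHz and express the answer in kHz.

697.5 kHz

In kHz:
  0.628 MHz = 0.628 × 10^3 kHz = 628
  58.8 kHz → 58.8
  10.7 kHz → 10.7
Sum: 628 + 58.8 + 10.7 = 697.5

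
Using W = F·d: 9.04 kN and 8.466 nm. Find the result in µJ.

9.04e3 × 8.466e-9 = 76.53264e-6 J

76.53264 µJ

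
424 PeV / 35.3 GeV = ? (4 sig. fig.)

12010000

(424 × 10^15) / (35.3 × 10^9) = 12.011 × 10^6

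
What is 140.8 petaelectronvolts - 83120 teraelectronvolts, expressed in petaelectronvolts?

57.68 petaelectronvolts

In petaelectronvolts:
  140.8 petaelectronvolts → 140.8
  83120 teraelectronvolts = 83120e-3 petaelectronvolts = 83.12
Difference: 140.8 - 83.12 = 57.68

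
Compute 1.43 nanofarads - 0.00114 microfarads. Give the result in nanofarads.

In nanofarads:
  1.43 nanofarads → 1.43
  0.00114 microfarads = 0.00114 × 10^3 nanofarads = 1.14
Difference: 1.43 - 1.14 = 0.29

0.29 nanofarads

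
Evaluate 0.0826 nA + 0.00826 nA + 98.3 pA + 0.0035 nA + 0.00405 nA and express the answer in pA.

In pA:
  0.0826 nA = 0.0826 × 10³ pA = 82.6
  0.00826 nA = 0.00826 × 10³ pA = 8.26
  98.3 pA → 98.3
  0.0035 nA = 0.0035 × 10³ pA = 3.5
  0.00405 nA = 0.00405 × 10³ pA = 4.05
Sum: 82.6 + 8.26 + 98.3 + 3.5 + 4.05 = 196.71

196.71 pA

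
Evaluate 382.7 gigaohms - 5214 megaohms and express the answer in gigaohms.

In gigaohms:
  382.7 gigaohms → 382.7
  5214 megaohms = 5214 × 10^-3 gigaohms = 5.214
Difference: 382.7 - 5.214 = 377.486

377.486 gigaohms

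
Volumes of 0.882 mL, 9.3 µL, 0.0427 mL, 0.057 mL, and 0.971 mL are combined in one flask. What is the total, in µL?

1962 µL

In µL:
  0.882 mL = 0.882 × 10^3 µL = 882
  9.3 µL → 9.3
  0.0427 mL = 0.0427 × 10^3 µL = 42.7
  0.057 mL = 0.057 × 10^3 µL = 57
  0.971 mL = 0.971 × 10^3 µL = 971
Sum: 882 + 9.3 + 42.7 + 57 + 971 = 1962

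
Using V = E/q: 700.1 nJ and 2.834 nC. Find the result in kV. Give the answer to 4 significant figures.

0.2470 kV

(700.1 × 10^-9) / (2.834 × 10^-9) = 247.036 V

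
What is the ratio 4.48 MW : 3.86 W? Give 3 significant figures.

1160000

(4.48e6) / (3.86) = 1.161e6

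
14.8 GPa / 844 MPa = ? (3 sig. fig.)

17.5

(14.8e9) / (844e6) = 0.01754e3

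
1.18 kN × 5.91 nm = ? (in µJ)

6.9738 µJ

1.18e3 × 5.91e-9 = 6.9738e-6 J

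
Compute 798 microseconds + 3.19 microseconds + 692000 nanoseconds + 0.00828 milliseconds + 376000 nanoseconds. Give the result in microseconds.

1877.47 microseconds

In microseconds:
  798 microseconds → 798
  3.19 microseconds → 3.19
  692000 nanoseconds = 692000e-3 microseconds = 692
  0.00828 milliseconds = 0.00828e3 microseconds = 8.28
  376000 nanoseconds = 376000e-3 microseconds = 376
Sum: 798 + 3.19 + 692 + 8.28 + 376 = 1877.47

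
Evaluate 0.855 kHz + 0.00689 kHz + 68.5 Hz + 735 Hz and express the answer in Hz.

In Hz:
  0.855 kHz = 0.855e3 Hz = 855
  0.00689 kHz = 0.00689e3 Hz = 6.89
  68.5 Hz → 68.5
  735 Hz → 735
Sum: 855 + 6.89 + 68.5 + 735 = 1665.39

1665.39 Hz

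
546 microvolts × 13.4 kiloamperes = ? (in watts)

7.3164 watts

546 × 10^-6 × 13.4 × 10^3 = 7316.4 × 10^-3 W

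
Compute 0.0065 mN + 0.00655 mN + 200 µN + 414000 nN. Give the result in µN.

In µN:
  0.0065 mN = 0.0065 × 10^3 µN = 6.5
  0.00655 mN = 0.00655 × 10^3 µN = 6.55
  200 µN → 200
  414000 nN = 414000 × 10^-3 µN = 414
Sum: 6.5 + 6.55 + 200 + 414 = 627.05

627.05 µN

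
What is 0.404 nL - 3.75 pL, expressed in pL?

400.25 pL

In pL:
  0.404 nL = 0.404 × 10^3 pL = 404
  3.75 pL → 3.75
Difference: 404 - 3.75 = 400.25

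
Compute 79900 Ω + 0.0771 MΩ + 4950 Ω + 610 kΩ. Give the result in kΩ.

In kΩ:
  79900 Ω = 79900 × 10⁻³ kΩ = 79.9
  0.0771 MΩ = 0.0771 × 10³ kΩ = 77.1
  4950 Ω = 4950 × 10⁻³ kΩ = 4.95
  610 kΩ → 610
Sum: 79.9 + 77.1 + 4.95 + 610 = 771.95

771.95 kΩ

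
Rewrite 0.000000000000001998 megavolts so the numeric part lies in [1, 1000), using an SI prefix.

1.998 nanovolts

= 1.998 × 10⁻⁹ volts; 10⁻⁹ is nano.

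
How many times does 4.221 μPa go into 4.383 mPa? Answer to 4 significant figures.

1038

(4.383 × 10⁻³) / (4.221 × 10⁻⁶) = 1.0384 × 10³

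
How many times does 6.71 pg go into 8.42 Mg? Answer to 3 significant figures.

(8.42e6) / (6.71e-12) = 1.255e18

1250000000000000000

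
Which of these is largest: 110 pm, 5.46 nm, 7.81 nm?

7.81 nm

110 pm = 0.00000000011 m
5.46 nm = 0.00000000546 m
7.81 nm = 0.00000000781 m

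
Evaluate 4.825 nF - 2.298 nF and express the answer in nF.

In nF:
  4.825 nF → 4.825
  2.298 nF → 2.298
Difference: 4.825 - 2.298 = 2.527

2.527 nF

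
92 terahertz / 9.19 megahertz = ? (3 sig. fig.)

(92 × 10¹²) / (9.19 × 10⁶) = 10.01 × 10⁶

10000000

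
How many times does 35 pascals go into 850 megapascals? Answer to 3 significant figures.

24300000

(850e6) / (35) = 24.29e6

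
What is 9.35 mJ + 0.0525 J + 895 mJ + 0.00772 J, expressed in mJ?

In mJ:
  9.35 mJ → 9.35
  0.0525 J = 0.0525 × 10³ mJ = 52.5
  895 mJ → 895
  0.00772 J = 0.00772 × 10³ mJ = 7.72
Sum: 9.35 + 52.5 + 895 + 7.72 = 964.57

964.57 mJ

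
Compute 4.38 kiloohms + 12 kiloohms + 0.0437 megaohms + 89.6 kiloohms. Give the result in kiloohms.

149.68 kiloohms

In kiloohms:
  4.38 kiloohms → 4.38
  12 kiloohms → 12
  0.0437 megaohms = 0.0437 × 10^3 kiloohms = 43.7
  89.6 kiloohms → 89.6
Sum: 4.38 + 12 + 43.7 + 89.6 = 149.68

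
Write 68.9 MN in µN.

mega = 1e6, micro = 1e-6; factor is 1e12.
68.9 × 1e12 = 68900000000000

68900000000000 µN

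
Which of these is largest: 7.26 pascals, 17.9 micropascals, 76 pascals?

76 pascals

7.26 pascals = 7.26 pascals
17.9 micropascals = 0.0000179 pascals
76 pascals = 76 pascals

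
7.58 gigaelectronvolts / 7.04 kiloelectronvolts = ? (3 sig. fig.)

1080000

(7.58e9) / (7.04e3) = 1.077e6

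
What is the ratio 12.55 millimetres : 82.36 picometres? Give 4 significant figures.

(12.55 × 10⁻³) / (82.36 × 10⁻¹²) = 0.15238 × 10⁹

152400000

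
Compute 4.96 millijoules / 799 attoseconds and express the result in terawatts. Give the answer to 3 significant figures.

6.21 terawatts

(4.96 × 10⁻³) / (799 × 10⁻¹⁸) = 0.0062078 × 10¹⁵ W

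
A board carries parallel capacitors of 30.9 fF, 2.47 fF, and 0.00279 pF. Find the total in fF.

36.16 fF

In fF:
  30.9 fF → 30.9
  2.47 fF → 2.47
  0.00279 pF = 0.00279e3 fF = 2.79
Sum: 30.9 + 2.47 + 2.79 = 36.16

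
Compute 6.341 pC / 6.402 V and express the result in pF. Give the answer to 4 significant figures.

0.9905 pF

(6.341 × 10^-12) / (6.402) = 0.990472 × 10^-12 F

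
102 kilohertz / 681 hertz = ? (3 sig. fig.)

(102 × 10³) / (681) = 0.1498 × 10³

150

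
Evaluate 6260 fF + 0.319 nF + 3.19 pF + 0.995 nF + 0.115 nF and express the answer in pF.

1438.45 pF

In pF:
  6260 fF = 6260 × 10⁻³ pF = 6.26
  0.319 nF = 0.319 × 10³ pF = 319
  3.19 pF → 3.19
  0.995 nF = 0.995 × 10³ pF = 995
  0.115 nF = 0.115 × 10³ pF = 115
Sum: 6.26 + 319 + 3.19 + 995 + 115 = 1438.45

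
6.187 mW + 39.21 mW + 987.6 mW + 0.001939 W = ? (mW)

In mW:
  6.187 mW → 6.187
  39.21 mW → 39.21
  987.6 mW → 987.6
  0.001939 W = 0.001939 × 10³ mW = 1.939
Sum: 6.187 + 39.21 + 987.6 + 1.939 = 1034.936

1034.936 mW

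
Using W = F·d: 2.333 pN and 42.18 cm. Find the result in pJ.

0.9840594 pJ

2.333 × 10⁻¹² × 42.18 × 10⁻² = 98.40594 × 10⁻¹⁴ J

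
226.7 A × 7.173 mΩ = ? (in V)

1.6261191 V

226.7 × 7.173 × 10⁻³ = 1626.1191 × 10⁻³ V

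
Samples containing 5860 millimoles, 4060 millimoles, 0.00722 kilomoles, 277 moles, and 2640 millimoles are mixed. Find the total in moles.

In moles:
  5860 millimoles = 5860 × 10^-3 moles = 5.86
  4060 millimoles = 4060 × 10^-3 moles = 4.06
  0.00722 kilomoles = 0.00722 × 10^3 moles = 7.22
  277 moles → 277
  2640 millimoles = 2640 × 10^-3 moles = 2.64
Sum: 5.86 + 4.06 + 7.22 + 277 + 2.64 = 296.78

296.78 moles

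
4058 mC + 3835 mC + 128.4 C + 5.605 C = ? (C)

141.898 C

In C:
  4058 mC = 4058 × 10^-3 C = 4.058
  3835 mC = 3835 × 10^-3 C = 3.835
  128.4 C → 128.4
  5.605 C → 5.605
Sum: 4.058 + 3.835 + 128.4 + 5.605 = 141.898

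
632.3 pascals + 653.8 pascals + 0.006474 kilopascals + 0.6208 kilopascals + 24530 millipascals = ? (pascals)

1937.904 pascals

In pascals:
  632.3 pascals → 632.3
  653.8 pascals → 653.8
  0.006474 kilopascals = 0.006474e3 pascals = 6.474
  0.6208 kilopascals = 0.6208e3 pascals = 620.8
  24530 millipascals = 24530e-3 pascals = 24.53
Sum: 632.3 + 653.8 + 6.474 + 620.8 + 24.53 = 1937.904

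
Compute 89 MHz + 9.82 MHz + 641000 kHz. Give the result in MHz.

739.82 MHz

In MHz:
  89 MHz → 89
  9.82 MHz → 9.82
  641000 kHz = 641000e-3 MHz = 641
Sum: 89 + 9.82 + 641 = 739.82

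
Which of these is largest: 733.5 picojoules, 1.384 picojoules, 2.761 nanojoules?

733.5 picojoules = 0.0000000007335 joules
1.384 picojoules = 0.000000000001384 joules
2.761 nanojoules = 0.000000002761 joules

2.761 nanojoules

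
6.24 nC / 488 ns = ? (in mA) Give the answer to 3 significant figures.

(6.24e-9) / (488e-9) = 0.012787 A

12.8 mA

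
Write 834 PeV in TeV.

834000 TeV

peta = 10¹⁵, tera = 10¹²; factor is 10³.
834 × 10³ = 834000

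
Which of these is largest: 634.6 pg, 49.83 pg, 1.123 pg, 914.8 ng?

914.8 ng

634.6 pg = 0.0000000006346 g
49.83 pg = 0.00000000004983 g
1.123 pg = 0.000000000001123 g
914.8 ng = 0.0000009148 g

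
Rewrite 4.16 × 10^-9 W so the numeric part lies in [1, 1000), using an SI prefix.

4.16 nW

= 4.16 × 10^-9 W; 10^-9 is nano.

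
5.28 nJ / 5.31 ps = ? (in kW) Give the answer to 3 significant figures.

(5.28 × 10⁻⁹) / (5.31 × 10⁻¹²) = 0.99435 × 10³ W

0.994 kW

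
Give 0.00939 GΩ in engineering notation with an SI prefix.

= 9.39 × 10⁶ Ω; 10⁶ is mega.

9.39 MΩ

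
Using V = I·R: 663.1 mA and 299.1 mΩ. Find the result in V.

0.19833321 V

663.1e-3 × 299.1e-3 = 198333.21e-6 V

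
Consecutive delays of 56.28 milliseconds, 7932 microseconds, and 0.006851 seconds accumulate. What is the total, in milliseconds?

71.063 milliseconds

In milliseconds:
  56.28 milliseconds → 56.28
  7932 microseconds = 7932e-3 milliseconds = 7.932
  0.006851 seconds = 0.006851e3 milliseconds = 6.851
Sum: 56.28 + 7.932 + 6.851 = 71.063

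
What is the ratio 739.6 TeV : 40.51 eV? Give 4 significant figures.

(739.6 × 10^12) / (40.51) = 18.257 × 10^12

18260000000000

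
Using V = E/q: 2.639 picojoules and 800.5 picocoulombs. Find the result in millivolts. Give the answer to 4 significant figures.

3.297 millivolts

(2.639 × 10^-12) / (800.5 × 10^-12) = 0.00329669 V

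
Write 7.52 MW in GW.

mega = 10^6, giga = 10^9; factor is 10^-3.
7.52 × 10^-3 = 0.00752

0.00752 GW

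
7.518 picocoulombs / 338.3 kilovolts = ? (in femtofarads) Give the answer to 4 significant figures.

(7.518 × 10⁻¹²) / (338.3 × 10³) = 0.0222229 × 10⁻¹⁵ F

0.02222 femtofarads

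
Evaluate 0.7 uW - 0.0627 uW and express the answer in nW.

In nW:
  0.7 uW = 0.7 × 10³ nW = 700
  0.0627 uW = 0.0627 × 10³ nW = 62.7
Difference: 700 - 62.7 = 637.3

637.3 nW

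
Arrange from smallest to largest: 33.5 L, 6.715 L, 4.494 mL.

4.494 mL < 6.715 L < 33.5 L

33.5 L = 33.5 L
6.715 L = 6.715 L
4.494 mL = 0.004494 L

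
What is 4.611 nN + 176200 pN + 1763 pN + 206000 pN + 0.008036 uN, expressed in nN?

In nN:
  4.611 nN → 4.611
  176200 pN = 176200 × 10^-3 nN = 176.2
  1763 pN = 1763 × 10^-3 nN = 1.763
  206000 pN = 206000 × 10^-3 nN = 206
  0.008036 uN = 0.008036 × 10^3 nN = 8.036
Sum: 4.611 + 176.2 + 1.763 + 206 + 8.036 = 396.61

396.61 nN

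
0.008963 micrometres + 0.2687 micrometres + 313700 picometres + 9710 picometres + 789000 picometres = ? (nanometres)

In nanometres:
  0.008963 micrometres = 0.008963 × 10^3 nanometres = 8.963
  0.2687 micrometres = 0.2687 × 10^3 nanometres = 268.7
  313700 picometres = 313700 × 10^-3 nanometres = 313.7
  9710 picometres = 9710 × 10^-3 nanometres = 9.71
  789000 picometres = 789000 × 10^-3 nanometres = 789
Sum: 8.963 + 268.7 + 313.7 + 9.71 + 789 = 1390.073

1390.073 nanometres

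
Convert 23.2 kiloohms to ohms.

23200 ohms

kilo = 1e3, (no prefix) = 1e0; factor is 1e3.
23.2 × 1e3 = 23200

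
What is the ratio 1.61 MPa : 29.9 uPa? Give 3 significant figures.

53800000000

(1.61e6) / (29.9e-6) = 0.05385e12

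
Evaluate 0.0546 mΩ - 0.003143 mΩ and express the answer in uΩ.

51.457 uΩ

In uΩ:
  0.0546 mΩ = 0.0546 × 10³ uΩ = 54.6
  0.003143 mΩ = 0.003143 × 10³ uΩ = 3.143
Difference: 54.6 - 3.143 = 51.457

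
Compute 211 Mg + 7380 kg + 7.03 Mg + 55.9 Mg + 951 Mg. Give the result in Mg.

1232.31 Mg

In Mg:
  211 Mg → 211
  7380 kg = 7380 × 10⁻³ Mg = 7.38
  7.03 Mg → 7.03
  55.9 Mg → 55.9
  951 Mg → 951
Sum: 211 + 7.38 + 7.03 + 55.9 + 951 = 1232.31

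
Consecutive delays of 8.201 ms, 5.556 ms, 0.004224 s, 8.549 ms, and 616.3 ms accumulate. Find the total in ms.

642.83 ms

In ms:
  8.201 ms → 8.201
  5.556 ms → 5.556
  0.004224 s = 0.004224 × 10³ ms = 4.224
  8.549 ms → 8.549
  616.3 ms → 616.3
Sum: 8.201 + 5.556 + 4.224 + 8.549 + 616.3 = 642.83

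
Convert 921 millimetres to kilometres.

milli = 10^-3, kilo = 10^3; factor is 10^-6.
921 × 10^-6 = 0.000921

0.000921 kilometres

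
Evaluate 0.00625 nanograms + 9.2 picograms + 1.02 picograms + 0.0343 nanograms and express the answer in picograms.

In picograms:
  0.00625 nanograms = 0.00625e3 picograms = 6.25
  9.2 picograms → 9.2
  1.02 picograms → 1.02
  0.0343 nanograms = 0.0343e3 picograms = 34.3
Sum: 6.25 + 9.2 + 1.02 + 34.3 = 50.77

50.77 picograms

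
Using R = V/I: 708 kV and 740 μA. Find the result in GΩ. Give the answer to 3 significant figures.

(708 × 10^3) / (740 × 10^-6) = 0.95676 × 10^9 Ω

0.957 GΩ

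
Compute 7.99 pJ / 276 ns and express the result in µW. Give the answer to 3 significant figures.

28.9 µW

(7.99 × 10⁻¹²) / (276 × 10⁻⁹) = 0.028949 × 10⁻³ W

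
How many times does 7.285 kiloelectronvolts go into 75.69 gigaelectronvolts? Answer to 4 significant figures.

10390000

(75.69 × 10⁹) / (7.285 × 10³) = 10.39 × 10⁶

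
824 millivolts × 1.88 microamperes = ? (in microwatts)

1.54912 microwatts

824e-3 × 1.88e-6 = 1549.12e-9 W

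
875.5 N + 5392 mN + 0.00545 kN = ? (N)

In N:
  875.5 N → 875.5
  5392 mN = 5392 × 10^-3 N = 5.392
  0.00545 kN = 0.00545 × 10^3 N = 5.45
Sum: 875.5 + 5.392 + 5.45 = 886.342

886.342 N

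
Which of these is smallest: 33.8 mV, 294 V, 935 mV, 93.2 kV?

33.8 mV = 0.0338 V
294 V = 294 V
935 mV = 0.935 V
93.2 kV = 93200 V

33.8 mV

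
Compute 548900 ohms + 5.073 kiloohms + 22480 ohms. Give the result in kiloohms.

In kiloohms:
  548900 ohms = 548900 × 10^-3 kiloohms = 548.9
  5.073 kiloohms → 5.073
  22480 ohms = 22480 × 10^-3 kiloohms = 22.48
Sum: 548.9 + 5.073 + 22.48 = 576.453

576.453 kiloohms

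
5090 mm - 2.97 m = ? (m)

In m:
  5090 mm = 5090 × 10^-3 m = 5.09
  2.97 m → 2.97
Difference: 5.09 - 2.97 = 2.12

2.12 m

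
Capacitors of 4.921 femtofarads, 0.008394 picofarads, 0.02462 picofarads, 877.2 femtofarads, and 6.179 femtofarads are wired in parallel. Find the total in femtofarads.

921.314 femtofarads

In femtofarads:
  4.921 femtofarads → 4.921
  0.008394 picofarads = 0.008394 × 10³ femtofarads = 8.394
  0.02462 picofarads = 0.02462 × 10³ femtofarads = 24.62
  877.2 femtofarads → 877.2
  6.179 femtofarads → 6.179
Sum: 4.921 + 8.394 + 24.62 + 877.2 + 6.179 = 921.314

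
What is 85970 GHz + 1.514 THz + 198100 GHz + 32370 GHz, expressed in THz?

317.954 THz

In THz:
  85970 GHz = 85970 × 10^-3 THz = 85.97
  1.514 THz → 1.514
  198100 GHz = 198100 × 10^-3 THz = 198.1
  32370 GHz = 32370 × 10^-3 THz = 32.37
Sum: 85.97 + 1.514 + 198.1 + 32.37 = 317.954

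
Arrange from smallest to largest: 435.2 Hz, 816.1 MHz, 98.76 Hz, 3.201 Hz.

435.2 Hz = 435.2 Hz
816.1 MHz = 816100000 Hz
98.76 Hz = 98.76 Hz
3.201 Hz = 3.201 Hz

3.201 Hz < 98.76 Hz < 435.2 Hz < 816.1 MHz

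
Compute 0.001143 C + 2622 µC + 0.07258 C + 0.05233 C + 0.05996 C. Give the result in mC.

In mC:
  0.001143 C = 0.001143 × 10³ mC = 1.143
  2622 µC = 2622 × 10⁻³ mC = 2.622
  0.07258 C = 0.07258 × 10³ mC = 72.58
  0.05233 C = 0.05233 × 10³ mC = 52.33
  0.05996 C = 0.05996 × 10³ mC = 59.96
Sum: 1.143 + 2.622 + 72.58 + 52.33 + 59.96 = 188.635

188.635 mC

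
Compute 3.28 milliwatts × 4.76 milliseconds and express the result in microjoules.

3.28 × 10⁻³ × 4.76 × 10⁻³ = 15.6128 × 10⁻⁶ J

15.6128 microjoules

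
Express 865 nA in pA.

nano = 10^-9, pico = 10^-12; factor is 10^3.
865 × 10^3 = 865000

865000 pA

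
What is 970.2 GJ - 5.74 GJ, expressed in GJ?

964.46 GJ

In GJ:
  970.2 GJ → 970.2
  5.74 GJ → 5.74
Difference: 970.2 - 5.74 = 964.46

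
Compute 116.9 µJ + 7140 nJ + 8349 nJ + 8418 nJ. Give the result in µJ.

140.807 µJ

In µJ:
  116.9 µJ → 116.9
  7140 nJ = 7140 × 10^-3 µJ = 7.14
  8349 nJ = 8349 × 10^-3 µJ = 8.349
  8418 nJ = 8418 × 10^-3 µJ = 8.418
Sum: 116.9 + 7.14 + 8.349 + 8.418 = 140.807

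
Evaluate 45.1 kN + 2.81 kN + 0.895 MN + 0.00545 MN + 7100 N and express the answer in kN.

In kN:
  45.1 kN → 45.1
  2.81 kN → 2.81
  0.895 MN = 0.895 × 10³ kN = 895
  0.00545 MN = 0.00545 × 10³ kN = 5.45
  7100 N = 7100 × 10⁻³ kN = 7.1
Sum: 45.1 + 2.81 + 895 + 5.45 + 7.1 = 955.46

955.46 kN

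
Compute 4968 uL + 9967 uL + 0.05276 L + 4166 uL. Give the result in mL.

In mL:
  4968 uL = 4968 × 10^-3 mL = 4.968
  9967 uL = 9967 × 10^-3 mL = 9.967
  0.05276 L = 0.05276 × 10^3 mL = 52.76
  4166 uL = 4166 × 10^-3 mL = 4.166
Sum: 4.968 + 9.967 + 52.76 + 4.166 = 71.861

71.861 mL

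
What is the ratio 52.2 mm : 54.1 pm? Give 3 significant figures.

965000000

(52.2 × 10⁻³) / (54.1 × 10⁻¹²) = 0.9649 × 10⁹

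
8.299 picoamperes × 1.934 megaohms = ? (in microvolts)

8.299 × 10^-12 × 1.934 × 10^6 = 16.050266 × 10^-6 V

16.050266 microvolts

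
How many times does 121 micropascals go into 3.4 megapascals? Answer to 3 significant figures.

28100000000

(3.4 × 10⁶) / (121 × 10⁻⁶) = 0.0281 × 10¹²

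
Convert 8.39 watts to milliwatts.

(no prefix) = 10^0, milli = 10^-3; factor is 10^3.
8.39 × 10^3 = 8390

8390 milliwatts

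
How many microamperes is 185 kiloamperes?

kilo = 10³, micro = 10⁻⁶; factor is 10⁹.
185 × 10⁹ = 185000000000

185000000000 microamperes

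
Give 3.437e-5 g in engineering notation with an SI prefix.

34.37 ug

= 34.37e-6 g; 1e-6 is micro.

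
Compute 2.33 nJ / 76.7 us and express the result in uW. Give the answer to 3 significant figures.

30.4 uW

(2.33 × 10⁻⁹) / (76.7 × 10⁻⁶) = 0.030378 × 10⁻³ W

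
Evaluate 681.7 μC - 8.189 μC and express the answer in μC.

In μC:
  681.7 μC → 681.7
  8.189 μC → 8.189
Difference: 681.7 - 8.189 = 673.511

673.511 μC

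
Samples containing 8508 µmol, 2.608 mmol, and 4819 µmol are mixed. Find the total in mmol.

15.935 mmol

In mmol:
  8508 µmol = 8508 × 10^-3 mmol = 8.508
  2.608 mmol → 2.608
  4819 µmol = 4819 × 10^-3 mmol = 4.819
Sum: 8.508 + 2.608 + 4.819 = 15.935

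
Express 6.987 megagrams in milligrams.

mega = 10⁶, milli = 10⁻³; factor is 10⁹.
6.987 × 10⁹ = 6987000000

6987000000 milligrams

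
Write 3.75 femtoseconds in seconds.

femto = 1e-15, (no prefix) = 1e0; factor is 1e-15.
3.75 × 1e-15 = 0.00000000000000375

0.00000000000000375 seconds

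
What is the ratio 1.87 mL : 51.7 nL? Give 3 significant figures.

36200

(1.87e-3) / (51.7e-9) = 0.03617e6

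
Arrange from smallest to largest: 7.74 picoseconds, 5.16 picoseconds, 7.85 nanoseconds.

5.16 picoseconds < 7.74 picoseconds < 7.85 nanoseconds

7.74 picoseconds = 0.00000000000774 seconds
5.16 picoseconds = 0.00000000000516 seconds
7.85 nanoseconds = 0.00000000785 seconds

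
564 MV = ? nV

mega = 10⁶, nano = 10⁻⁹; factor is 10¹⁵.
564 × 10¹⁵ = 564000000000000000

564000000000000000 nV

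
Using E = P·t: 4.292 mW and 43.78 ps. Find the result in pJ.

0.18790376 pJ

4.292 × 10⁻³ × 43.78 × 10⁻¹² = 187.90376 × 10⁻¹⁵ J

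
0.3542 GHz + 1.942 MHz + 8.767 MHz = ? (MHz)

In MHz:
  0.3542 GHz = 0.3542e3 MHz = 354.2
  1.942 MHz → 1.942
  8.767 MHz → 8.767
Sum: 354.2 + 1.942 + 8.767 = 364.909

364.909 MHz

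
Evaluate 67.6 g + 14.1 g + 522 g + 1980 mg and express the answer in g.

In g:
  67.6 g → 67.6
  14.1 g → 14.1
  522 g → 522
  1980 mg = 1980 × 10⁻³ g = 1.98
Sum: 67.6 + 14.1 + 522 + 1.98 = 605.68

605.68 g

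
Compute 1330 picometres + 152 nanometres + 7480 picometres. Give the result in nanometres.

160.81 nanometres

In nanometres:
  1330 picometres = 1330 × 10^-3 nanometres = 1.33
  152 nanometres → 152
  7480 picometres = 7480 × 10^-3 nanometres = 7.48
Sum: 1.33 + 152 + 7.48 = 160.81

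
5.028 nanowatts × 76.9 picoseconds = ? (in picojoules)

5.028 × 10^-9 × 76.9 × 10^-12 = 386.6532 × 10^-21 J

0.0000003866532 picojoules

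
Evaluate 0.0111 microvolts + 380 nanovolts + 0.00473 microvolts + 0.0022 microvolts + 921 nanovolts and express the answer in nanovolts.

In nanovolts:
  0.0111 microvolts = 0.0111 × 10³ nanovolts = 11.1
  380 nanovolts → 380
  0.00473 microvolts = 0.00473 × 10³ nanovolts = 4.73
  0.0022 microvolts = 0.0022 × 10³ nanovolts = 2.2
  921 nanovolts → 921
Sum: 11.1 + 380 + 4.73 + 2.2 + 921 = 1319.03

1319.03 nanovolts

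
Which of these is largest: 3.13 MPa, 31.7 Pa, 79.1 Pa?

3.13 MPa = 3130000 Pa
31.7 Pa = 31.7 Pa
79.1 Pa = 79.1 Pa

3.13 MPa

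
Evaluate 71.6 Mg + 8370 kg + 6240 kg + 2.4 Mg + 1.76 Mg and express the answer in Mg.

90.37 Mg

In Mg:
  71.6 Mg → 71.6
  8370 kg = 8370e-3 Mg = 8.37
  6240 kg = 6240e-3 Mg = 6.24
  2.4 Mg → 2.4
  1.76 Mg → 1.76
Sum: 71.6 + 8.37 + 6.24 + 2.4 + 1.76 = 90.37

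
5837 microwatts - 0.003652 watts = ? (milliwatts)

In milliwatts:
  5837 microwatts = 5837 × 10^-3 milliwatts = 5.837
  0.003652 watts = 0.003652 × 10^3 milliwatts = 3.652
Difference: 5.837 - 3.652 = 2.185

2.185 milliwatts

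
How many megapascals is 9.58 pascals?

0.00000958 megapascals

(no prefix) = 10^0, mega = 10^6; factor is 10^-6.
9.58 × 10^-6 = 0.00000958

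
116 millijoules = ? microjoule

116000 microjoules

milli = 10⁻³, micro = 10⁻⁶; factor is 10³.
116 × 10³ = 116000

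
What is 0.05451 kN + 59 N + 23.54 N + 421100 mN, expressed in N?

558.15 N

In N:
  0.05451 kN = 0.05451e3 N = 54.51
  59 N → 59
  23.54 N → 23.54
  421100 mN = 421100e-3 N = 421.1
Sum: 54.51 + 59 + 23.54 + 421.1 = 558.15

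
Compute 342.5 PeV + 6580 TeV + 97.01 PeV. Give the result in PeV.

In PeV:
  342.5 PeV → 342.5
  6580 TeV = 6580e-3 PeV = 6.58
  97.01 PeV → 97.01
Sum: 342.5 + 6.58 + 97.01 = 446.09

446.09 PeV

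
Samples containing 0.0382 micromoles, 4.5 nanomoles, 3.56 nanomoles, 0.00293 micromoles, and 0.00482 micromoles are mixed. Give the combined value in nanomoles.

54.01 nanomoles

In nanomoles:
  0.0382 micromoles = 0.0382 × 10³ nanomoles = 38.2
  4.5 nanomoles → 4.5
  3.56 nanomoles → 3.56
  0.00293 micromoles = 0.00293 × 10³ nanomoles = 2.93
  0.00482 micromoles = 0.00482 × 10³ nanomoles = 4.82
Sum: 38.2 + 4.5 + 3.56 + 2.93 + 4.82 = 54.01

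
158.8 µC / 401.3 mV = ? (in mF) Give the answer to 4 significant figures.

0.3957 mF

(158.8e-6) / (401.3e-3) = 0.395714e-3 F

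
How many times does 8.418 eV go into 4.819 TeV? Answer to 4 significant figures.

572500000000

(4.819 × 10^12) / (8.418) = 0.57246 × 10^12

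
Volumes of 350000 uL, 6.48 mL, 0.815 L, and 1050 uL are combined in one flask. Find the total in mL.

In mL:
  350000 uL = 350000e-3 mL = 350
  6.48 mL → 6.48
  0.815 L = 0.815e3 mL = 815
  1050 uL = 1050e-3 mL = 1.05
Sum: 350 + 6.48 + 815 + 1.05 = 1172.53

1172.53 mL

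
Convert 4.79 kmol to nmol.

4790000000000 nmol

kilo = 10^3, nano = 10^-9; factor is 10^12.
4.79 × 10^12 = 4790000000000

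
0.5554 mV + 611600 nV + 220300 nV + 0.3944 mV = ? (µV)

In µV:
  0.5554 mV = 0.5554e3 µV = 555.4
  611600 nV = 611600e-3 µV = 611.6
  220300 nV = 220300e-3 µV = 220.3
  0.3944 mV = 0.3944e3 µV = 394.4
Sum: 555.4 + 611.6 + 220.3 + 394.4 = 1781.7

1781.7 µV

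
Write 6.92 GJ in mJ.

6920000000000 mJ

giga = 10⁹, milli = 10⁻³; factor is 10¹².
6.92 × 10¹² = 6920000000000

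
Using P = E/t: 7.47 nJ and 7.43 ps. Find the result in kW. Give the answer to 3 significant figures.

1.01 kW

(7.47 × 10⁻⁹) / (7.43 × 10⁻¹²) = 1.0054 × 10³ W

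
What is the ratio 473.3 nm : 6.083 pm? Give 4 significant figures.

77810

(473.3 × 10⁻⁹) / (6.083 × 10⁻¹²) = 77.807 × 10³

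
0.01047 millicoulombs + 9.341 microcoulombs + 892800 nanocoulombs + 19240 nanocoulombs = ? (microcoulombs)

931.851 microcoulombs

In microcoulombs:
  0.01047 millicoulombs = 0.01047 × 10^3 microcoulombs = 10.47
  9.341 microcoulombs → 9.341
  892800 nanocoulombs = 892800 × 10^-3 microcoulombs = 892.8
  19240 nanocoulombs = 19240 × 10^-3 microcoulombs = 19.24
Sum: 10.47 + 9.341 + 892.8 + 19.24 = 931.851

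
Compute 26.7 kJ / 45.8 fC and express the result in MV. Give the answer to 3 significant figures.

583000000000 MV

(26.7e3) / (45.8e-15) = 0.58297e18 V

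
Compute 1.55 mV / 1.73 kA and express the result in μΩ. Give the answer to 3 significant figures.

0.896 μΩ

(1.55 × 10⁻³) / (1.73 × 10³) = 0.89595 × 10⁻⁶ Ω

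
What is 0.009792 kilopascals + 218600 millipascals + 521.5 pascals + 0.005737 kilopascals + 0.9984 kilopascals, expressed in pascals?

1754.029 pascals

In pascals:
  0.009792 kilopascals = 0.009792e3 pascals = 9.792
  218600 millipascals = 218600e-3 pascals = 218.6
  521.5 pascals → 521.5
  0.005737 kilopascals = 0.005737e3 pascals = 5.737
  0.9984 kilopascals = 0.9984e3 pascals = 998.4
Sum: 9.792 + 218.6 + 521.5 + 5.737 + 998.4 = 1754.029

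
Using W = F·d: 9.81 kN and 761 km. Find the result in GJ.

7.46541 GJ

9.81 × 10^3 × 761 × 10^3 = 7465.41 × 10^6 J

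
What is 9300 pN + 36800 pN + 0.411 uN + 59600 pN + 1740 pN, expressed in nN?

In nN:
  9300 pN = 9300e-3 nN = 9.3
  36800 pN = 36800e-3 nN = 36.8
  0.411 uN = 0.411e3 nN = 411
  59600 pN = 59600e-3 nN = 59.6
  1740 pN = 1740e-3 nN = 1.74
Sum: 9.3 + 36.8 + 411 + 59.6 + 1.74 = 518.44

518.44 nN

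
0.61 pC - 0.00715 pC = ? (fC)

602.85 fC

In fC:
  0.61 pC = 0.61 × 10³ fC = 610
  0.00715 pC = 0.00715 × 10³ fC = 7.15
Difference: 610 - 7.15 = 602.85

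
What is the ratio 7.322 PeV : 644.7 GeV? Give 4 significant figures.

(7.322 × 10^15) / (644.7 × 10^9) = 0.011357 × 10^6

11360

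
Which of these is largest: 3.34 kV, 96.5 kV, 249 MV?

249 MV

3.34 kV = 3340 V
96.5 kV = 96500 V
249 MV = 249000000 V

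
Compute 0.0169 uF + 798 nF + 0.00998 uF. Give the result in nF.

824.88 nF

In nF:
  0.0169 uF = 0.0169e3 nF = 16.9
  798 nF → 798
  0.00998 uF = 0.00998e3 nF = 9.98
Sum: 16.9 + 798 + 9.98 = 824.88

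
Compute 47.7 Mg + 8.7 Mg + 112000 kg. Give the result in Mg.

In Mg:
  47.7 Mg → 47.7
  8.7 Mg → 8.7
  112000 kg = 112000e-3 Mg = 112
Sum: 47.7 + 8.7 + 112 = 168.4

168.4 Mg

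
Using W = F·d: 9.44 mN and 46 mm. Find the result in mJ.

9.44 × 10⁻³ × 46 × 10⁻³ = 434.24 × 10⁻⁶ J

0.43424 mJ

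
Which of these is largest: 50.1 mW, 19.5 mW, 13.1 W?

50.1 mW = 0.0501 W
19.5 mW = 0.0195 W
13.1 W = 13.1 W

13.1 W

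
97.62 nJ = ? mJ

nano = 10^-9, milli = 10^-3; factor is 10^-6.
97.62 × 10^-6 = 0.00009762

0.00009762 mJ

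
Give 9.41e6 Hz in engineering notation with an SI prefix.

= 9.41e6 Hz; 1e6 is mega.

9.41 MHz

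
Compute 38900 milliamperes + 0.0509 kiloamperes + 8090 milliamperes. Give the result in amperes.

97.89 amperes

In amperes:
  38900 milliamperes = 38900 × 10^-3 amperes = 38.9
  0.0509 kiloamperes = 0.0509 × 10^3 amperes = 50.9
  8090 milliamperes = 8090 × 10^-3 amperes = 8.09
Sum: 38.9 + 50.9 + 8.09 = 97.89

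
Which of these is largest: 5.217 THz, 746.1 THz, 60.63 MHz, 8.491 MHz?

746.1 THz

5.217 THz = 5217000000000 Hz
746.1 THz = 746100000000000 Hz
60.63 MHz = 60630000 Hz
8.491 MHz = 8491000 Hz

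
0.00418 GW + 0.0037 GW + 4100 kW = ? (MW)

11.98 MW

In MW:
  0.00418 GW = 0.00418 × 10³ MW = 4.18
  0.0037 GW = 0.0037 × 10³ MW = 3.7
  4100 kW = 4100 × 10⁻³ MW = 4.1
Sum: 4.18 + 3.7 + 4.1 = 11.98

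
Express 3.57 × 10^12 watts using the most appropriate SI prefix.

3.57 terawatts

= 3.57 × 10^12 watts; 10^12 is tera.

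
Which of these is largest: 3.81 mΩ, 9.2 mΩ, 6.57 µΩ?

3.81 mΩ = 0.00381 Ω
9.2 mΩ = 0.0092 Ω
6.57 µΩ = 0.00000657 Ω

9.2 mΩ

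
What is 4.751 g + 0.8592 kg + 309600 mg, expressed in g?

1173.551 g

In g:
  4.751 g → 4.751
  0.8592 kg = 0.8592e3 g = 859.2
  309600 mg = 309600e-3 g = 309.6
Sum: 4.751 + 859.2 + 309.6 = 1173.551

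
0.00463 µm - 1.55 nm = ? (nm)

In nm:
  0.00463 µm = 0.00463 × 10^3 nm = 4.63
  1.55 nm → 1.55
Difference: 4.63 - 1.55 = 3.08

3.08 nm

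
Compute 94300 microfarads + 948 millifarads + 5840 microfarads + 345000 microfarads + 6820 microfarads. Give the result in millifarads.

1399.96 millifarads

In millifarads:
  94300 microfarads = 94300 × 10⁻³ millifarads = 94.3
  948 millifarads → 948
  5840 microfarads = 5840 × 10⁻³ millifarads = 5.84
  345000 microfarads = 345000 × 10⁻³ millifarads = 345
  6820 microfarads = 6820 × 10⁻³ millifarads = 6.82
Sum: 94.3 + 948 + 5.84 + 345 + 6.82 = 1399.96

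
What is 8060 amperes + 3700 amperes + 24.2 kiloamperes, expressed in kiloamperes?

In kiloamperes:
  8060 amperes = 8060 × 10⁻³ kiloamperes = 8.06
  3700 amperes = 3700 × 10⁻³ kiloamperes = 3.7
  24.2 kiloamperes → 24.2
Sum: 8.06 + 3.7 + 24.2 = 35.96

35.96 kiloamperes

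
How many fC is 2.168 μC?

2168000000 fC

micro = 10^-6, femto = 10^-15; factor is 10^9.
2.168 × 10^9 = 2168000000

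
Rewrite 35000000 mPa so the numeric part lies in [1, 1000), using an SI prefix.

= 35e3 Pa; 1e3 is kilo.

35 kPa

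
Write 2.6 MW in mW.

2600000000 mW

mega = 10^6, milli = 10^-3; factor is 10^9.
2.6 × 10^9 = 2600000000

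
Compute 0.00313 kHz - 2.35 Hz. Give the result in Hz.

0.78 Hz

In Hz:
  0.00313 kHz = 0.00313 × 10^3 Hz = 3.13
  2.35 Hz → 2.35
Difference: 3.13 - 2.35 = 0.78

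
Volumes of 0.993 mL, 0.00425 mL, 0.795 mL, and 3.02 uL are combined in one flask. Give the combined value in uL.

1795.27 uL

In uL:
  0.993 mL = 0.993e3 uL = 993
  0.00425 mL = 0.00425e3 uL = 4.25
  0.795 mL = 0.795e3 uL = 795
  3.02 uL → 3.02
Sum: 993 + 4.25 + 795 + 3.02 = 1795.27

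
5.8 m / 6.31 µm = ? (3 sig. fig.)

(5.8) / (6.31 × 10⁻⁶) = 0.9192 × 10⁶

919000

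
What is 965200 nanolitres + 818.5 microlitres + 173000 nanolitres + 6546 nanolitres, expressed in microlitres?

In microlitres:
  965200 nanolitres = 965200e-3 microlitres = 965.2
  818.5 microlitres → 818.5
  173000 nanolitres = 173000e-3 microlitres = 173
  6546 nanolitres = 6546e-3 microlitres = 6.546
Sum: 965.2 + 818.5 + 173 + 6.546 = 1963.246

1963.246 microlitres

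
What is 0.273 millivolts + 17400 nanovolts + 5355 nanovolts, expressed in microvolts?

295.755 microvolts

In microvolts:
  0.273 millivolts = 0.273e3 microvolts = 273
  17400 nanovolts = 17400e-3 microvolts = 17.4
  5355 nanovolts = 5355e-3 microvolts = 5.355
Sum: 273 + 17.4 + 5.355 = 295.755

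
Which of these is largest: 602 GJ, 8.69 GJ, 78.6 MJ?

602 GJ = 602000000000 J
8.69 GJ = 8690000000 J
78.6 MJ = 78600000 J

602 GJ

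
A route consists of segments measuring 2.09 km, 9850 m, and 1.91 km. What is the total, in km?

In km:
  2.09 km → 2.09
  9850 m = 9850 × 10⁻³ km = 9.85
  1.91 km → 1.91
Sum: 2.09 + 9.85 + 1.91 = 13.85

13.85 km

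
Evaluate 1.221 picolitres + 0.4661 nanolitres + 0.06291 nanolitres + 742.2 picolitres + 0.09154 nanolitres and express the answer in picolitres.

In picolitres:
  1.221 picolitres → 1.221
  0.4661 nanolitres = 0.4661 × 10^3 picolitres = 466.1
  0.06291 nanolitres = 0.06291 × 10^3 picolitres = 62.91
  742.2 picolitres → 742.2
  0.09154 nanolitres = 0.09154 × 10^3 picolitres = 91.54
Sum: 1.221 + 466.1 + 62.91 + 742.2 + 91.54 = 1363.971

1363.971 picolitres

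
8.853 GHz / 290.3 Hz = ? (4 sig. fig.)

30500000

(8.853 × 10^9) / (290.3) = 0.030496 × 10^9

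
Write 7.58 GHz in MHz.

giga = 10⁹, mega = 10⁶; factor is 10³.
7.58 × 10³ = 7580

7580 MHz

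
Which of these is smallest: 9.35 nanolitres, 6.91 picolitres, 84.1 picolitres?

6.91 picolitres

9.35 nanolitres = 0.00000000935 litres
6.91 picolitres = 0.00000000000691 litres
84.1 picolitres = 0.0000000000841 litres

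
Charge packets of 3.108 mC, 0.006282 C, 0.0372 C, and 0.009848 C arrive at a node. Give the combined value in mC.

In mC:
  3.108 mC → 3.108
  0.006282 C = 0.006282 × 10^3 mC = 6.282
  0.0372 C = 0.0372 × 10^3 mC = 37.2
  0.009848 C = 0.009848 × 10^3 mC = 9.848
Sum: 3.108 + 6.282 + 37.2 + 9.848 = 56.438

56.438 mC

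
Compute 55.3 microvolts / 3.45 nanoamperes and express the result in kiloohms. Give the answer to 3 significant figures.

16.0 kiloohms

(55.3 × 10^-6) / (3.45 × 10^-9) = 16.029 × 10^3 Ω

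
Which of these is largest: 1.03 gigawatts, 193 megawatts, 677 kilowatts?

1.03 gigawatts

1.03 gigawatts = 1030000000 watts
193 megawatts = 193000000 watts
677 kilowatts = 677000 watts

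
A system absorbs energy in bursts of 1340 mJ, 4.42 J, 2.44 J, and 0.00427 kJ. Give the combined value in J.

In J:
  1340 mJ = 1340 × 10^-3 J = 1.34
  4.42 J → 4.42
  2.44 J → 2.44
  0.00427 kJ = 0.00427 × 10^3 J = 4.27
Sum: 1.34 + 4.42 + 2.44 + 4.27 = 12.47

12.47 J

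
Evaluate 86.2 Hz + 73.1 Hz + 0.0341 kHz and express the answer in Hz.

193.4 Hz

In Hz:
  86.2 Hz → 86.2
  73.1 Hz → 73.1
  0.0341 kHz = 0.0341 × 10³ Hz = 34.1
Sum: 86.2 + 73.1 + 34.1 = 193.4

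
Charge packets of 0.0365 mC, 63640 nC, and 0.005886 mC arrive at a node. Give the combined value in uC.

106.026 uC

In uC:
  0.0365 mC = 0.0365e3 uC = 36.5
  63640 nC = 63640e-3 uC = 63.64
  0.005886 mC = 0.005886e3 uC = 5.886
Sum: 36.5 + 63.64 + 5.886 = 106.026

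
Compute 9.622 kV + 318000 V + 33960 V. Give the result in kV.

361.582 kV

In kV:
  9.622 kV → 9.622
  318000 V = 318000 × 10⁻³ kV = 318
  33960 V = 33960 × 10⁻³ kV = 33.96
Sum: 9.622 + 318 + 33.96 = 361.582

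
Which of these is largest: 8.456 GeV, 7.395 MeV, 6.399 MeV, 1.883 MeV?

8.456 GeV = 8456000000 eV
7.395 MeV = 7395000 eV
6.399 MeV = 6399000 eV
1.883 MeV = 1883000 eV

8.456 GeV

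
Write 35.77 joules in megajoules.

(no prefix) = 1e0, mega = 1e6; factor is 1e-6.
35.77 × 1e-6 = 0.00003577

0.00003577 megajoules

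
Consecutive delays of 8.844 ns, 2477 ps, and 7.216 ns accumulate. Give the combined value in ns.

In ns:
  8.844 ns → 8.844
  2477 ps = 2477e-3 ns = 2.477
  7.216 ns → 7.216
Sum: 8.844 + 2.477 + 7.216 = 18.537

18.537 ns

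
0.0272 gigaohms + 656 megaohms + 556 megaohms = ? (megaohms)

In megaohms:
  0.0272 gigaohms = 0.0272e3 megaohms = 27.2
  656 megaohms → 656
  556 megaohms → 556
Sum: 27.2 + 656 + 556 = 1239.2

1239.2 megaohms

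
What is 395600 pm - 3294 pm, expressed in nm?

392.306 nm

In nm:
  395600 pm = 395600e-3 nm = 395.6
  3294 pm = 3294e-3 nm = 3.294
Difference: 395.6 - 3.294 = 392.306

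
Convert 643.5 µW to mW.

0.6435 mW

micro = 10⁻⁶, milli = 10⁻³; factor is 10⁻³.
643.5 × 10⁻³ = 0.6435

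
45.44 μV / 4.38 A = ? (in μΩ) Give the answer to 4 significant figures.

(45.44 × 10⁻⁶) / (4.38) = 10.3744 × 10⁻⁶ Ω

10.37 μΩ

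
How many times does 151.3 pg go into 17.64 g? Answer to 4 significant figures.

116600000000

(17.64) / (151.3 × 10⁻¹²) = 0.11659 × 10¹²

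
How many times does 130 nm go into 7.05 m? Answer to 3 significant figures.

(7.05) / (130 × 10^-9) = 0.05423 × 10^9

54200000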